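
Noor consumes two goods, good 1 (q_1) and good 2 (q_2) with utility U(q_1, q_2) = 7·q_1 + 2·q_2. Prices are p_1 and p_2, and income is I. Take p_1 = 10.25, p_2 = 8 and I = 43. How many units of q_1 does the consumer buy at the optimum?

Linear utility — the consumer picks whichever good has higher MU/price: 7/10.25 = 0.6829 vs 2/8 = 0.25.
q_1 gives more utility per dollar, so spend all income on q_1: q_1* = I/p_1, q_2* = 0.
Numerically: q_1* = 4.1951, q_2* = 0.

q_1* = 4.1951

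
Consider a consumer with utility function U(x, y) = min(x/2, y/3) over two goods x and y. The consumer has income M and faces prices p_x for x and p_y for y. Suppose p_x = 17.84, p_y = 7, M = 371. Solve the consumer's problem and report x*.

x* = 13.091

Here 2·17.84 + 3·7 = 56.68, giving x* = 13.091.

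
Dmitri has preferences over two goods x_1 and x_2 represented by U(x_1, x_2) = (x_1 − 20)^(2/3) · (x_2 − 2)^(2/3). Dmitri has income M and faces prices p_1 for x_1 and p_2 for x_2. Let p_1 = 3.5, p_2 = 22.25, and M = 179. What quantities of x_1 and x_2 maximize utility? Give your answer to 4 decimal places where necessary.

x_1* = 29.2143, x_2* = 3.4494

MRS = (x_2−2)/(x_1−20). Tangency with p_1/p_2 gives x_2−2 = (p_1/p_2)·(x_1−20).
After buying the subsistence bundle (20, 2), a share 0.5 of the remaining income goes to x_1: x_1* = 20 + 0.5·(M − 20p_1 − 2p_2)/p_1.
Discretionary income = 179 − 20·3.5 − 2·22.25 = 64.5; x_1* = 20 + 0.5·64.5/3.5 = 29.2143; x_2* = 2 + 0.5·64.5/22.25 = 3.4494.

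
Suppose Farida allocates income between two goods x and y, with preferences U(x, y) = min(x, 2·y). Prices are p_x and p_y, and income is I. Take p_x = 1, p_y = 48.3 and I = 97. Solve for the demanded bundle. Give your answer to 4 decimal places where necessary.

Leontief preferences: the optimum is at the kink where x/2 = y/1, i.e. y = (1/2)·x.
Budget: p_x·x + p_y·(1/2)·x = I, so (2·p_x + p_y)·x = 2·I.
Demand: x*(p_x,p_y,I) = 2·I/(2·p_x + p_y), y* = I/(2·p_x + p_y).
Here 2·1 + 48.3 = 50.3, giving x* = 3.8569 and y* = 1.9284.

x* = 3.8569, y* = 1.9284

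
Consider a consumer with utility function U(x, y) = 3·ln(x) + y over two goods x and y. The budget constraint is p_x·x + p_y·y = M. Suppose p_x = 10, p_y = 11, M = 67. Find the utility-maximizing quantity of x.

x* = 3.3

So x*(p_x,p_y) = 3·p_y/p_x, independent of income; and y* = (M − 3·p_y)/p_y.
At the given prices: x* = 3·11/10 = 3.3.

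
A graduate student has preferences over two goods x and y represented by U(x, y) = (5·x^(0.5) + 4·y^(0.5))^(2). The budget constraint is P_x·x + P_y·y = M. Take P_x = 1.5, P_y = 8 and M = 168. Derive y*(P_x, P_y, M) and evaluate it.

y* = 2.25

MU_x ∝ 5·x^(-0.5), MU_y ∝ 4·y^(-0.5), so MRS = (5/4)·(y/x)^(0.5) = P_x/P_y.
Hence y/x = ((4/5)·P_x/P_y)^(1/(0.5)), i.e. raised to the 2 power.
Substitute y = (y/x)·x into the budget: x* = M/(P_x + P_y·(y/x)).
Numerically y/x = 0.0225, so x* = 168/(1.5 + 8·0.0225) = 100 and y* = 0.0225·100 = 2.25.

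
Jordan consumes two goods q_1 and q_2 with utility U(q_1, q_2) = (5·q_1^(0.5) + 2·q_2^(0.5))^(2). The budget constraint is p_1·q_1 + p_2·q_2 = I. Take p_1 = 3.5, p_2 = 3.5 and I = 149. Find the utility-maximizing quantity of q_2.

Numerically q_2/q_1 = 0.16, so q_1* = 149/(3.5 + 3.5·0.16) = 36.6995 and q_2* = 0.16·36.6995 = 5.8719.

q_2* = 5.8719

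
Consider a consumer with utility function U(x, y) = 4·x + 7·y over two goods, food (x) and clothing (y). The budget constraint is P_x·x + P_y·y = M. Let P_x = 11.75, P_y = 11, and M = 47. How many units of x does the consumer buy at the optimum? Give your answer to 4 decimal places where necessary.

x* = 0

Perfect substitutes: compare marginal utility per dollar. 4/P_x vs 7/P_y → 0.3404 vs 0.6364.
y gives more utility per dollar, so spend all income on y: y* = M/P_y, x* = 0.
Numerically: x* = 0, y* = 4.2727.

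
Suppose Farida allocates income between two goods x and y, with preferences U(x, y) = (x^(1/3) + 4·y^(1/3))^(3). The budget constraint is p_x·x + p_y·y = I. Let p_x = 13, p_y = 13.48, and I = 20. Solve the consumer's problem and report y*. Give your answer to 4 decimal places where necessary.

MRS = MU_x/MU_y = (1/4)·(y/x)^(2/3). Set equal to p_x/p_y.
Hence y/x = (4·p_x/p_y)^(1/(2/3)), i.e. raised to the 1.5 power.
Substitute y = (y/x)·x into the budget: x* = I/(p_x + p_y·(y/x)).
Numerically y/x = 7.576527, so x* = 20/(13 + 13.48·7.576527) = 0.1737 and y* = 7.576527·0.1737 = 1.3162.

y* = 1.3162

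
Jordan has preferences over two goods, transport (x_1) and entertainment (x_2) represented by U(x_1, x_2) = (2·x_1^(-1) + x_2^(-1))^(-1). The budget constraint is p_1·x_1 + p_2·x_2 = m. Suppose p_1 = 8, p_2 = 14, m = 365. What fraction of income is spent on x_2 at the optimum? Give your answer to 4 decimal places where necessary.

share on x_2 = 0.4833

MRS = MU_x_1/MU_x_2 = 2·(x_2/x_1)^(2). Set equal to p_1/p_2.
Hence x_2/x_1 = ((1/2)·p_1/p_2)^(1/(2)), i.e. raised to the 0.5 power.
With the ratio pinned down, the budget gives x_1* = m/(p_1 + p_2·(x_2/x_1)) and x_2* = (x_2/x_1)·x_1*.
Numerically x_2/x_1 = 0.534522, so x_1* = 365/(8 + 14·0.534522) = 23.5738 and x_2* = 0.534522·23.5738 = 12.6007.
Expenditure on x_2: 14·12.6007 = 176.4099; share = 0.4833.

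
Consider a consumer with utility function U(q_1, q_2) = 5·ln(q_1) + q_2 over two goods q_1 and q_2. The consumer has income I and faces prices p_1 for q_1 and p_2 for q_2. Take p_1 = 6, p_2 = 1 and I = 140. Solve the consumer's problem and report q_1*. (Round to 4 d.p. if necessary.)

Set MRS = p_1/p_2: (5/q_1)/1 = p_1/p_2.
So q_1*(p_1,p_2) = 5·p_2/p_1, independent of income; and q_2* = (I − 5·p_2)/p_2.
At the given prices: q_1* = 5·1/6 = 0.8333.

q_1* = 0.8333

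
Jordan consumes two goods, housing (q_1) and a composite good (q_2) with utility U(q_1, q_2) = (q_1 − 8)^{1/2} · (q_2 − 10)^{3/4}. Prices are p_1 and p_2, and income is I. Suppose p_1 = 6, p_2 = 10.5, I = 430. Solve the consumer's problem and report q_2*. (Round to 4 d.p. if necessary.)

q_2* = 25.8286

Discretionary income = 430 − 8·6 − 10·10.5 = 277; q_2* = 10 + 0.6·277/10.5 = 25.8286.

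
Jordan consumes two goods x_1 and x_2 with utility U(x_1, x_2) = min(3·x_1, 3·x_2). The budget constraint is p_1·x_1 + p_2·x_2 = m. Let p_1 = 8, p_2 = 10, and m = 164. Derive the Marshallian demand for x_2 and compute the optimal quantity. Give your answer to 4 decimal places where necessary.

Leontief preferences: the optimum is at the kink where x_1/3 = x_2/3, i.e. x_2 = x_1.
Budget: p_1·x_1 + p_2·x_1 = m, so (3·p_1 + 3·p_2)·x_1 = 3·m.
Demand: x_1*(p_1,p_2,m) = 3·m/(3·p_1 + 3·p_2), x_2* = 3·m/(3·p_1 + 3·p_2).
Here 3·8 + 3·10 = 54, giving x_2* = 9.1111.

x_2* = 9.1111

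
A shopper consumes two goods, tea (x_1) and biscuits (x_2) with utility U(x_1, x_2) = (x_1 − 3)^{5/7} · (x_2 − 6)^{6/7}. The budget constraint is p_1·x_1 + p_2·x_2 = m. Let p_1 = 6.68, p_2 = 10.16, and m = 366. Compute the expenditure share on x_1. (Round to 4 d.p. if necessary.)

share on x_1 = 0.4087

This is Cobb-Douglas in (x_1−3, x_2−6): tangency gives 5/7·p_2·(x_2−6) = 6/7·p_1·(x_1−3).
After buying the subsistence bundle (3, 6), a share 5/11 of the remaining income goes to x_1: x_1* = 3 + 5/11·(m − 3p_1 − 6p_2)/p_1.
Discretionary income = 366 − 3·6.68 − 6·10.16 = 285; x_1* = 3 + 5/11·285/6.68 = 22.393; x_2* = 6 + 6/11·285/10.16 = 21.3006.
Expenditure on x_1: 6.68·22.393 = 149.5855; share = 0.4087.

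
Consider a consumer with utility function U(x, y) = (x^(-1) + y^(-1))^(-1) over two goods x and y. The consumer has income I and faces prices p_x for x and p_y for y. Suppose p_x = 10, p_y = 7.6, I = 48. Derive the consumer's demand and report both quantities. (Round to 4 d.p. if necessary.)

x* = 2.5644, y* = 2.9416

MRS = MU_x/MU_y = (y/x)^(2). Set equal to p_x/p_y.
Hence y/x = (p_x/p_y)^(1/(2)), i.e. raised to the 0.5 power.
With the ratio pinned down, the budget gives x* = I/(p_x + p_y·(y/x)) and y* = (y/x)·x*.
Numerically y/x = 1.147079, so x* = 48/(10 + 7.6·1.147079) = 2.5644 and y* = 1.147079·2.5644 = 2.9416.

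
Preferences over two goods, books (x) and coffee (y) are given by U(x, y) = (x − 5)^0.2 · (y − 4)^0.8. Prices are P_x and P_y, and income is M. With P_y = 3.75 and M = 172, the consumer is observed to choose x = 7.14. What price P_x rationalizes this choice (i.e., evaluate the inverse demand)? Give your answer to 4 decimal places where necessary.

This is Cobb-Douglas in (x−5, y−4): tangency gives 0.2·P_y·(y−4) = 0.8·P_x·(x−5).
After buying the subsistence bundle (5, 4), a share 0.2 of the remaining income goes to x: x* = 5 + 0.2·(M − 5P_x − 4P_y)/P_x.
Set x* = 7.14 in the demand function and solve for P_x: P_x = 10.

P_x = 10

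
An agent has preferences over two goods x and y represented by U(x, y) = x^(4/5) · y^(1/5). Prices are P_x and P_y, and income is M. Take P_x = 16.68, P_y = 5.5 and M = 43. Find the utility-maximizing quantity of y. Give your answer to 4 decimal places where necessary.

y* = 1.5636

Tangency: MRS = 4·y/x = P_x/P_y.
So 0.8·P_y·y = 0.2·P_x·x; combined with the budget, a share 0.8 of income goes to x.
Demand: x*(P_x,P_y,M) = 0.8·M/P_x and y* = 0.2·M/P_y.
At P_x=16.68, P_y=5.5, M=43: y* = 0.2·43/5.5 = 1.5636.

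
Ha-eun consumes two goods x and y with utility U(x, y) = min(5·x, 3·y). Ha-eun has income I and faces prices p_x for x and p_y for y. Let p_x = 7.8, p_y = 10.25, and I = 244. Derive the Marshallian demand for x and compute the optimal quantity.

x* = 9.8058

Demand: x*(p_x,p_y,I) = 3·I/(3·p_x + 5·p_y), y* = 5·I/(3·p_x + 5·p_y).
Here 3·7.8 + 5·10.25 = 74.65, giving x* = 9.8058.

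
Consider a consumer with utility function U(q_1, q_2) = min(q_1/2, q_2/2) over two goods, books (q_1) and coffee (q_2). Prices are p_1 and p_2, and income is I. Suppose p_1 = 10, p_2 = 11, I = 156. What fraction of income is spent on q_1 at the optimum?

Leontief preferences: the optimum is at the kink where q_1/2 = q_2/2, i.e. q_2 = q_1.
Budget: p_1·q_1 + p_2·q_1 = I, so (2·p_1 + 2·p_2)·q_1 = 2·I.
Demand: q_1*(p_1,p_2,I) = 2·I/(2·p_1 + 2·p_2), q_2* = 2·I/(2·p_1 + 2·p_2).
Here 2·10 + 2·11 = 42, giving q_1* = 7.4286 and q_2* = 7.4286.
Expenditure on q_1: 10·7.4286 = 74.2857; share = 0.4762.

share on q_1 = 0.4762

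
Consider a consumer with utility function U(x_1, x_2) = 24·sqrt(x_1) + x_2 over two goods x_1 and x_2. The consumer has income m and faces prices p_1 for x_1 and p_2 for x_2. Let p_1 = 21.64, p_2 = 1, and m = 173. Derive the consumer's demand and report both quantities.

Set MRS = p_1/p_2: 12·x_1^(−1/2) = p_1/p_2.
Thus x_1* = (12·p_2/p_1)² — independent of m — with the rest of income spent on x_2.
Plugging in: x_1* = (12·1/21.64)² = 0.3075, x_2* = 166.3457.

x_1* = 0.3075, x_2* = 166.3457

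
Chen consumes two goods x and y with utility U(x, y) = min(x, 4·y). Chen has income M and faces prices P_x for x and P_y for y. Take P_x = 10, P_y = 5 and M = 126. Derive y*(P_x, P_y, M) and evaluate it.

y* = 2.8

With perfect complements, no substitution: consume in ratio x:y = 4:1.
Budget: P_x·x + P_y·(1/4)·x = M, so (4·P_x + P_y)·x = 4·M.
Demand: x*(P_x,P_y,M) = 4·M/(4·P_x + P_y), y* = M/(4·P_x + P_y).
Here 4·10 + 5 = 45, giving y* = 2.8.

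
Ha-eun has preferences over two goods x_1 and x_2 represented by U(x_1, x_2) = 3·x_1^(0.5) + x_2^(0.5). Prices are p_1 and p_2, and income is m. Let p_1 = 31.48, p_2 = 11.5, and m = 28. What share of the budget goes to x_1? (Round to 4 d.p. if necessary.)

MU_x_1 ∝ 3·x_1^(-0.5), MU_x_2 ∝ x_2^(-0.5), so MRS = 3·(x_2/x_1)^(0.5) = p_1/p_2.
Hence x_2/x_1 = ((1/3)·p_1/p_2)^(1/(0.5)), i.e. raised to the 2 power.
Substitute x_2 = (x_2/x_1)·x_1 into the budget: x_1* = m/(p_1 + p_2·(x_2/x_1)).
Numerically x_2/x_1 = 0.83259, so x_1* = 28/(31.48 + 11.5·0.83259) = 0.682 and x_2* = 0.83259·0.682 = 0.5678.
Expenditure on x_1: 31.48·0.682 = 21.4698; share = 0.7668.

share on x_1 = 0.7668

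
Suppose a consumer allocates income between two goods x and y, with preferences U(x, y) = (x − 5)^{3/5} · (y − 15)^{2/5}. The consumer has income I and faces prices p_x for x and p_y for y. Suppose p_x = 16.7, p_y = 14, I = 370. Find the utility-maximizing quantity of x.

Let x' = x−5, y' = y−15. MRS = (3/2)·y'/x' = p_x/p_y.
Substituting into the budget: x* = 5 + 0.6·(I − 5·p_x − 15·p_y)/p_x, and y* = 15 + 0.4·(…)/p_y.
Discretionary income = 370 − 5·16.7 − 15·14 = 76.5; x* = 5 + 0.6·76.5/16.7 = 7.7485.

x* = 7.7485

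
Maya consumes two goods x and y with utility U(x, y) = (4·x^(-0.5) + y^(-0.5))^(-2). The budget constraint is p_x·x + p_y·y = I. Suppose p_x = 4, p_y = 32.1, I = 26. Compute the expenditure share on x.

MU_x ∝ 4·x^(-1.5), MU_y ∝ y^(-1.5), so MRS = 4·(y/x)^(1.5) = p_x/p_y.
Hence y/x = ((1/4)·p_x/p_y)^(1/(1.5)), i.e. raised to the 2/3 power.
Substitute y = (y/x)·x into the budget: x* = I/(p_x + p_y·(y/x)).
Numerically y/x = 0.099006, so x* = 26/(4 + 32.1·0.099006) = 3.6221 and y* = 0.099006·3.6221 = 0.3586.
Expenditure on x: 4·3.6221 = 14.4885; share = 0.5573.

share on x = 0.5573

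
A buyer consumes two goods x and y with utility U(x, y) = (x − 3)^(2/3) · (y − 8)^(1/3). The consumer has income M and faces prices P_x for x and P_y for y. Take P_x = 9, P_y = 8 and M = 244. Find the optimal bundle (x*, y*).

MRS = 2·(y−8)/(x−3). Tangency with P_x/P_y gives y−8 = (1/2)·(P_x/P_y)·(x−3).
After buying the subsistence bundle (3, 8), a share 2/3 of the remaining income goes to x: x* = 3 + 2/3·(M − 3P_x − 8P_y)/P_x.
Discretionary income = 244 − 3·9 − 8·8 = 153; x* = 3 + 2/3·153/9 = 14.3333; y* = 8 + 1/3·153/8 = 14.375.

x* = 14.3333, y* = 14.375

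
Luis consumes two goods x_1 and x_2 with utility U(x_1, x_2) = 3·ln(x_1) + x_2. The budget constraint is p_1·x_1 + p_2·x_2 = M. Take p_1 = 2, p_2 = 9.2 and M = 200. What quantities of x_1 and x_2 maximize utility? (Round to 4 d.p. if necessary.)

x_1* = 13.8, x_2* = 18.7391

MU_x_1 = 3/x_1, MU_x_2 = 1. Tangency: 3/x_1 = p_1/p_2.
So x_1*(p_1,p_2) = 3·p_2/p_1, independent of income; and x_2* = (M − 3·p_2)/p_2.
At the given prices: x_1* = 3·9.2/2 = 13.8, and x_2* = 18.7391.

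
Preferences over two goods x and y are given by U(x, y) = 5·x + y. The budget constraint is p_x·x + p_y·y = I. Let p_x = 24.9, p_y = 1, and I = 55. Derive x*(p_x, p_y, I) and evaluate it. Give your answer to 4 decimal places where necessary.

x* = 0

Perfect substitutes: compare marginal utility per dollar. 5/p_x vs 1/p_y → 0.2008 vs 1.
y gives more utility per dollar, so spend all income on y: y* = I/p_y, x* = 0.
Numerically: x* = 0, y* = 55.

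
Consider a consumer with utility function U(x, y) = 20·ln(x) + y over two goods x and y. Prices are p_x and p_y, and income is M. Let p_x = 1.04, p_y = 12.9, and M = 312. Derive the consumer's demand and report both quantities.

x* = 248.0769, y* = 4.186

So x*(p_x,p_y) = 20·p_y/p_x, independent of income; and y* = (M − 20·p_y)/p_y.
At the given prices: x* = 20·12.9/1.04 = 248.0769, and y* = 4.186.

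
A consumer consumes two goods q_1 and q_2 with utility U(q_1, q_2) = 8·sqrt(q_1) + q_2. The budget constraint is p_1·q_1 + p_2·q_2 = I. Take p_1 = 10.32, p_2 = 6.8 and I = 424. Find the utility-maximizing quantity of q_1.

q_1* = 6.9467

Set MRS = p_1/p_2: 4·q_1^(−1/2) = p_1/p_2.
Solve: √q_1 = 4·p_2/p_1, so q_1*(p_1,p_2) = (4·p_2/p_1)², and q_2* = (I − p_1·q_1*)/p_2.
Plugging in: q_1* = (4·6.8/10.32)² = 6.9467.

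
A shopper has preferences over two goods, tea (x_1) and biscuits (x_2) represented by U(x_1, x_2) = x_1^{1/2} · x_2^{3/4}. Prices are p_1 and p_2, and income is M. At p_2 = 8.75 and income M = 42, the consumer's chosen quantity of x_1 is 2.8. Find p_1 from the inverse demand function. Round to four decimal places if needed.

Tangency: MRS = (2/3)·x_2/x_1 = p_1/p_2.
Rearranging, p_2·x_2 = (3/2)·p_1·x_1. Substituting into the budget gives p_1·x_1·(1 + (3/2)) = M.
Demand: x_1*(p_1,p_2,M) = 0.4·M/p_1 and x_2* = 0.6·M/p_2.
Set x_1* = 2.8 in the demand function and solve for p_1: p_1 = 6.

p_1 = 6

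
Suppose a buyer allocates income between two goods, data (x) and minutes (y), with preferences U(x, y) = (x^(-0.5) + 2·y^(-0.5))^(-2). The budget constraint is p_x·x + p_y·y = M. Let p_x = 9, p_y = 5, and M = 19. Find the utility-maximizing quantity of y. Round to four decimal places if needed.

MU_x ∝ x^(-1.5), MU_y ∝ 2·y^(-1.5), so MRS = (1/2)·(y/x)^(1.5) = p_x/p_y.
Hence y/x = (2·p_x/p_y)^(1/(1.5)), i.e. raised to the 2/3 power.
Substitute y = (y/x)·x into the budget: x* = M/(p_x + p_y·(y/x)).
Numerically y/x = 2.348921, so x* = 19/(9 + 5·2.348921) = 0.9159 and y* = 2.348921·0.9159 = 2.1514.

y* = 2.1514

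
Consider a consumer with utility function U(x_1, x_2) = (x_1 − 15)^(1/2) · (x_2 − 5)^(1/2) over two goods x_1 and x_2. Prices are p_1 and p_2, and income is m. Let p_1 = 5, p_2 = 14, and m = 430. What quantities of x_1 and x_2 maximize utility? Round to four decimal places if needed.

MRS = (x_2−5)/(x_1−15). Tangency with p_1/p_2 gives x_2−5 = (p_1/p_2)·(x_1−15).
Substituting into the budget: x_1* = 15 + 0.5·(m − 15·p_1 − 5·p_2)/p_1, and x_2* = 5 + 0.5·(…)/p_2.
Discretionary income = 430 − 15·5 − 5·14 = 285; x_1* = 15 + 0.5·285/5 = 43.5; x_2* = 5 + 0.5·285/14 = 15.1786.

x_1* = 43.5, x_2* = 15.1786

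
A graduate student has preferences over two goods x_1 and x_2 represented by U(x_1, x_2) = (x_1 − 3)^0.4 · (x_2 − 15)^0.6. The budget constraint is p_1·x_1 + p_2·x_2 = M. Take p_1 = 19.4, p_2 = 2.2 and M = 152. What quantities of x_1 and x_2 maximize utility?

Let x_1' = x_1−3, x_2' = x_2−15. MRS = (2/3)·x_2'/x_1' = p_1/p_2.
Substituting into the budget: x_1* = 3 + 0.4·(M − 3·p_1 − 15·p_2)/p_1, and x_2* = 15 + 0.6·(…)/p_2.
Discretionary income = 152 − 3·19.4 − 15·2.2 = 60.8; x_1* = 3 + 0.4·60.8/19.4 = 4.2536; x_2* = 15 + 0.6·60.8/2.2 = 31.5818.

x_1* = 4.2536, x_2* = 31.5818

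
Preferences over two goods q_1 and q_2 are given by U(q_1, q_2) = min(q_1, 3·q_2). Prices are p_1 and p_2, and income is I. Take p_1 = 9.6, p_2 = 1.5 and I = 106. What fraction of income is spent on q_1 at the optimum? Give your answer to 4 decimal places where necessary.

share on q_1 = 0.9505

Leontief preferences: the optimum is at the kink where q_1/3 = q_2/1, i.e. q_2 = (1/3)·q_1.
Budget: p_1·q_1 + p_2·(1/3)·q_1 = I, so (3·p_1 + p_2)·q_1 = 3·I.
Demand: q_1*(p_1,p_2,I) = 3·I/(3·p_1 + p_2), q_2* = I/(3·p_1 + p_2).
Here 3·9.6 + 1.5 = 30.3, giving q_1* = 10.495 and q_2* = 3.4983.
Expenditure on q_1: 9.6·10.495 = 100.7525; share = 0.9505.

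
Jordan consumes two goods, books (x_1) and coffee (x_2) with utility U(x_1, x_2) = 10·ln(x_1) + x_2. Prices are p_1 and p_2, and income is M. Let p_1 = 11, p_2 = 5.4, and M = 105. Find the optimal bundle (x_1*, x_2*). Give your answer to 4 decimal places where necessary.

x_1* = 4.9091, x_2* = 9.4444

MU_x_1 = 10/x_1, MU_x_2 = 1. Tangency: 10/x_1 = p_1/p_2.
So x_1*(p_1,p_2) = 10·p_2/p_1, independent of income; and x_2* = (M − 10·p_2)/p_2.
At the given prices: x_1* = 10·5.4/11 = 4.9091, and x_2* = 9.4444.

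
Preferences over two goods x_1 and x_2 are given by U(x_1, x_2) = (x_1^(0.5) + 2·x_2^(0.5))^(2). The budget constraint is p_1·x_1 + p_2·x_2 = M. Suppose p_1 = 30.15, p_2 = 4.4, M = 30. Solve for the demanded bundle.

MRS = MU_x_1/MU_x_2 = (1/2)·(x_2/x_1)^(0.5). Set equal to p_1/p_2.
Hence x_2/x_1 = (2·p_1/p_2)^(1/(0.5)), i.e. raised to the 2 power.
Substitute x_2 = (x_2/x_1)·x_1 into the budget: x_1* = M/(p_1 + p_2·(x_2/x_1)).
Numerically x_2/x_1 = 187.814566, so x_1* = 30/(30.15 + 4.4·187.814566) = 0.035 and x_2* = 187.814566·0.035 = 6.5782.

x_1* = 0.035, x_2* = 6.5782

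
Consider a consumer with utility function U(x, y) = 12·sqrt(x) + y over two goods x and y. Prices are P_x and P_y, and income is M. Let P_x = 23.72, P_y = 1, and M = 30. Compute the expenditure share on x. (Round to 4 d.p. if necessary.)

share on x = 0.0506

Plugging in: x* = (6·1/23.72)² = 0.064, y* = 28.4823.
Expenditure on x: 23.72·0.064 = 1.5177; share = 0.0506.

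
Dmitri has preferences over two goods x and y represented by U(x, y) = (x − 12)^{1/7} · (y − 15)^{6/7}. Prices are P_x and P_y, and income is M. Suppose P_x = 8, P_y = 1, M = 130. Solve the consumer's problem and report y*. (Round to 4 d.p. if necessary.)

y* = 31.2857

MRS = (1/6)·(y−15)/(x−12). Tangency with P_x/P_y gives y−15 = 6·(P_x/P_y)·(x−12).
After buying the subsistence bundle (12, 15), a share 1/7 of the remaining income goes to x: x* = 12 + 1/7·(M − 12P_x − 15P_y)/P_x.
Discretionary income = 130 − 12·8 − 15·1 = 19; y* = 15 + 6/7·19/1 = 31.2857.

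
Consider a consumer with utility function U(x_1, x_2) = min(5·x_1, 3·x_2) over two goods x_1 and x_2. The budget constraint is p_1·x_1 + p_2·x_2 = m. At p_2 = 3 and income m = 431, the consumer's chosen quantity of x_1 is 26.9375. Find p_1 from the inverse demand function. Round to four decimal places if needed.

With perfect complements, no substitution: consume in ratio x_1:x_2 = 3:5.
Budget: p_1·x_1 + p_2·(5/3)·x_1 = m, so (3·p_1 + 5·p_2)·x_1 = 3·m.
Demand: x_1*(p_1,p_2,m) = 3·m/(3·p_1 + 5·p_2), x_2* = 5·m/(3·p_1 + 5·p_2).
Set x_1* = 26.9375 in the demand function and solve for p_1: p_1 = 11.

p_1 = 11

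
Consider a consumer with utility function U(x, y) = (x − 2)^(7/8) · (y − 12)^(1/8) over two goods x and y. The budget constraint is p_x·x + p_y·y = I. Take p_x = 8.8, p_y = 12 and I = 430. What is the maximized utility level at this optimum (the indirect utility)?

V = 20.1295

This is Cobb-Douglas in (x−2, y−12): tangency gives 0.875·p_y·(y−12) = 0.125·p_x·(x−2).
Substituting into the budget: x* = 2 + 0.875·(I − 2·p_x − 12·p_y)/p_x, and y* = 12 + 0.125·(…)/p_y.
Discretionary income = 430 − 2·8.8 − 12·12 = 268.4; x* = 2 + 0.875·268.4/8.8 = 28.6875; y* = 12 + 0.125·268.4/12 = 14.7958.
Utility at the optimum: U(28.6875, 14.7958) = 20.1295.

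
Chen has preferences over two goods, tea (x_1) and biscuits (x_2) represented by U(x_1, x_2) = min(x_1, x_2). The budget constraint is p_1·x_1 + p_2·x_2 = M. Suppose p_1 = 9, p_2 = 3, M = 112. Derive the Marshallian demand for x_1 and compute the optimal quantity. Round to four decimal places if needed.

With perfect complements, no substitution: consume in ratio x_1:x_2 = 1:1.
Budget: p_1·x_1 + p_2·x_1 = M, so (p_1 + p_2)·x_1 = M.
Demand: x_1*(p_1,p_2,M) = M/(p_1 + p_2), x_2* = M/(p_1 + p_2).
Here 9 + 3 = 12, giving x_1* = 9.3333.

x_1* = 9.3333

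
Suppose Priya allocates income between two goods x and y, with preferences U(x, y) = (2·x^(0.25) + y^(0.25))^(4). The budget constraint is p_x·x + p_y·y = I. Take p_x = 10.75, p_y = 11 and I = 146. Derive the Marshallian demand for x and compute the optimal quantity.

MU_x ∝ 2·x^(-0.75), MU_y ∝ y^(-0.75), so MRS = 2·(y/x)^(0.75) = p_x/p_y.
Hence y/x = ((1/2)·p_x/p_y)^(1/(0.75)), i.e. raised to the 4/3 power.
With the ratio pinned down, the budget gives x* = I/(p_x + p_y·(y/x)) and y* = (y/x)·x*.
Numerically y/x = 0.38487, so x* = 146/(10.75 + 11·0.38487) = 9.744.

x* = 9.744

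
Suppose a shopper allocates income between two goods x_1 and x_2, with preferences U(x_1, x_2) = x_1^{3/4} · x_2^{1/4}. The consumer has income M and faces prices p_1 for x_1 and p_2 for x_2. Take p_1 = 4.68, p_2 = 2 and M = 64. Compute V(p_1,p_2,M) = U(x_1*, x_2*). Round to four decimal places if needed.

V = 9.6387

The MRS is 3·x_2/x_1. Set MRS = p_1/p_2.
Rearranging, p_2·x_2 = (1/3)·p_1·x_1. Substituting into the budget gives p_1·x_1·(1 + (1/3)) = M.
Demand: x_1*(p_1,p_2,M) = 0.75·M/p_1 and x_2* = 0.25·M/p_2.
At p_1=4.68, p_2=2, M=64: x_1* = 0.75·64/4.68 = 10.2564, x_2* = 8.
Utility at the optimum: U(10.2564, 8) = 9.6387.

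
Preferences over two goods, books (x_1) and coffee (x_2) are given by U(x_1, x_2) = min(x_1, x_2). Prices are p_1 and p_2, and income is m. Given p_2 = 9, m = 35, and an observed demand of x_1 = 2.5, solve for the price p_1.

p_1 = 5

With perfect complements, no substitution: consume in ratio x_1:x_2 = 1:1.
Budget: p_1·x_1 + p_2·x_1 = m, so (p_1 + p_2)·x_1 = m.
Demand: x_1*(p_1,p_2,m) = m/(p_1 + p_2), x_2* = m/(p_1 + p_2).
Set x_1* = 2.5 in the demand function and solve for p_1: p_1 = 5.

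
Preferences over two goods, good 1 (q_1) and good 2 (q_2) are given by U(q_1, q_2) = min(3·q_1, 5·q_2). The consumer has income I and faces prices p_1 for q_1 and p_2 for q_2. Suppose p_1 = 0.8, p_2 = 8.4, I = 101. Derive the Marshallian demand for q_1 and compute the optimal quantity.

With perfect complements, no substitution: consume in ratio q_1:q_2 = 5:3.
Budget: p_1·q_1 + p_2·(3/5)·q_1 = I, so (5·p_1 + 3·p_2)·q_1 = 5·I.
Demand: q_1*(p_1,p_2,I) = 5·I/(5·p_1 + 3·p_2), q_2* = 3·I/(5·p_1 + 3·p_2).
Here 5·0.8 + 3·8.4 = 29.2, giving q_1* = 17.2945.

q_1* = 17.2945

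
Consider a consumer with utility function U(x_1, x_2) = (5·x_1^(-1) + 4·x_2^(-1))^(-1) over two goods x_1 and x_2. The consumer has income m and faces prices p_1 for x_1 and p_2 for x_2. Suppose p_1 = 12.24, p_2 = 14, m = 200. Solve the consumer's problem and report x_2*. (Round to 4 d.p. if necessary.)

x_2* = 6.9843

MU_x_1 ∝ 5·x_1^(-2), MU_x_2 ∝ 4·x_2^(-2), so MRS = (5/4)·(x_2/x_1)^(2) = p_1/p_2.
Solve for the ratio: x_2/x_1 = [(4/5)·p_1/p_2]^(0.5).
Substitute x_2 = (x_2/x_1)·x_1 into the budget: x_1* = m/(p_1 + p_2·(x_2/x_1)).
Numerically x_2/x_1 = 0.836318, so x_1* = 200/(12.24 + 14·0.836318) = 8.3513 and x_2* = 0.836318·8.3513 = 6.9843.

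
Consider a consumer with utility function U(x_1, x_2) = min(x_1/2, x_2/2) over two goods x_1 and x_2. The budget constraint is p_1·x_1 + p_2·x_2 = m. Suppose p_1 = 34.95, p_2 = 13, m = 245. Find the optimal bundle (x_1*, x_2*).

x_1* = 5.1095, x_2* = 5.1095

Demand: x_1*(p_1,p_2,m) = 2·m/(2·p_1 + 2·p_2), x_2* = 2·m/(2·p_1 + 2·p_2).
Here 2·34.95 + 2·13 = 95.9, giving x_1* = 5.1095 and x_2* = 5.1095.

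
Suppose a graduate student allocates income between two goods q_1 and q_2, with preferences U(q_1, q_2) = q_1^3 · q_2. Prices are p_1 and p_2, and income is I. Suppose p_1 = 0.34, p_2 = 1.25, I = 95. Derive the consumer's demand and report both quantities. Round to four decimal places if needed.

q_1* = 209.5588, q_2* = 19

The MRS is 3·q_2/q_1. Set MRS = p_1/p_2.
Rearranging, p_2·q_2 = (1/3)·p_1·q_1. Substituting into the budget gives p_1·q_1·(1 + (1/3)) = I.
Demand: q_1*(p_1,p_2,I) = 0.75·I/p_1 and q_2* = 0.25·I/p_2.
At p_1=0.34, p_2=1.25, I=95: q_1* = 0.75·95/0.34 = 209.5588, q_2* = 19.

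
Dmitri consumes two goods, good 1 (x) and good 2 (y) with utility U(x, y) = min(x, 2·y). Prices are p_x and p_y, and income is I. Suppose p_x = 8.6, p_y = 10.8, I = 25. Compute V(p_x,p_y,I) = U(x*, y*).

V = 1.7857

Here 2·8.6 + 10.8 = 28, giving x* = 1.7857 and y* = 0.8929.
Utility at the optimum: U(1.7857, 0.8929) = 1.7857.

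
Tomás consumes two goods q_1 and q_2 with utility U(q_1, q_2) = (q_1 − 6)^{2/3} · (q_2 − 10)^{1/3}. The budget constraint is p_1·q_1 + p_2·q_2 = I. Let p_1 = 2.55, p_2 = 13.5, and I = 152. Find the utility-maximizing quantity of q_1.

q_1* = 6.4444

Discretionary income = 152 − 6·2.55 − 10·13.5 = 1.7; q_1* = 6 + 2/3·1.7/2.55 = 6.4444.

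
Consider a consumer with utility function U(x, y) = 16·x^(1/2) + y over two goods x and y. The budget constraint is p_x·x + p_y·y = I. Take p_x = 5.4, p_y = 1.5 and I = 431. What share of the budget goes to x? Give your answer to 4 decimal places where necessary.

Utility is quasi-linear in y; the FOC for x is 8/√x = p_x/p_y.
Solve: √x = 8·p_y/p_x, so x*(p_x,p_y) = (8·p_y/p_x)², and y* = (I − p_x·x*)/p_y.
Plugging in: x* = (8·1.5/5.4)² = 4.9383, y* = 269.5556.
Expenditure on x: 5.4·4.9383 = 26.6667; share = 0.0619.

share on x = 0.0619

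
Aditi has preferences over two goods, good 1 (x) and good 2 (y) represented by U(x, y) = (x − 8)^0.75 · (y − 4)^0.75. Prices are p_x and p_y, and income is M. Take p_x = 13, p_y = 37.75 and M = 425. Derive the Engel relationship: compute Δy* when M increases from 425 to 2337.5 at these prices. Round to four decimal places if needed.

Δy* = 25.3311

Let x' = x−8, y' = y−4. MRS = y'/x' = p_x/p_y.
After buying the subsistence bundle (8, 4), a share 0.5 of the remaining income goes to x: x* = 8 + 0.5·(M − 8p_x − 4p_y)/p_x.
Discretionary income = 425 − 8·13 − 4·37.75 = 170; y* = 4 + 0.5·170/37.75 = 6.2517.
At M' = 2337.5: y* = 31.5828. Change: 31.5828 − 6.2517 = 25.3311.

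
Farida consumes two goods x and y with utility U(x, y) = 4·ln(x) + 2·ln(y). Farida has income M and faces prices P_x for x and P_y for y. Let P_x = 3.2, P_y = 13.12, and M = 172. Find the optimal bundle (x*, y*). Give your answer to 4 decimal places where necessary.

x* = 35.8333, y* = 4.3699

MU_x/MU_y = (4·y)/(2·x); tangency sets this equal to P_x/P_y.
So 4·P_y·y = 2·P_x·x; combined with the budget, a share 2/3 of income goes to x.
Demand: x*(P_x,P_y,M) = 2/3·M/P_x and y* = 1/3·M/P_y.
At P_x=3.2, P_y=13.12, M=172: x* = 2/3·172/3.2 = 35.8333, y* = 4.3699.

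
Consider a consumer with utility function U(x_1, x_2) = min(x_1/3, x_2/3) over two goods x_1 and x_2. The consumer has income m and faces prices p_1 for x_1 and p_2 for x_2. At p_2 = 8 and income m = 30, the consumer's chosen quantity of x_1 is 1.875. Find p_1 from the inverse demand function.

Leontief preferences: the optimum is at the kink where x_1/3 = x_2/3, i.e. x_2 = x_1.
Budget: p_1·x_1 + p_2·x_1 = m, so (3·p_1 + 3·p_2)·x_1 = 3·m.
Demand: x_1*(p_1,p_2,m) = 3·m/(3·p_1 + 3·p_2), x_2* = 3·m/(3·p_1 + 3·p_2).
Set x_1* = 1.875 in the demand function and solve for p_1: p_1 = 8.

p_1 = 8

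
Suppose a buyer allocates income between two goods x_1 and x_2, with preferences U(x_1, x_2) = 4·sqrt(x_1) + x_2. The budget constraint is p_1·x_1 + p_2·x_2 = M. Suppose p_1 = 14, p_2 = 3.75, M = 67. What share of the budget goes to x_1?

share on x_1 = 0.06

Thus x_1* = (2·p_2/p_1)² — independent of M — with the rest of income spent on x_2.
Plugging in: x_1* = (2·3.75/14)² = 0.287, x_2* = 16.7952.
Expenditure on x_1: 14·0.287 = 4.0179; share = 0.06.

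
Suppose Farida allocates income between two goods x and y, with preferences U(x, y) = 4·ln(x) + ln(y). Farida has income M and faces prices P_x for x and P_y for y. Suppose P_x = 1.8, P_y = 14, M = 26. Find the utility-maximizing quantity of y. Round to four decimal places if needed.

y* = 0.3714

The MRS is 4·y/x. Set MRS = P_x/P_y.
So 4·P_y·y = P_x·x; combined with the budget, a share 0.8 of income goes to x.
Demand: x*(P_x,P_y,M) = 0.8·M/P_x and y* = 0.2·M/P_y.
At P_x=1.8, P_y=14, M=26: y* = 0.2·26/14 = 0.3714.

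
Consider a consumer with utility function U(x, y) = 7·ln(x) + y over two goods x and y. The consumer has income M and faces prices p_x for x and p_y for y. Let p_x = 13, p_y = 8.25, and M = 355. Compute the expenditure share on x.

share on x = 0.1627

MU_x = 7/x, MU_y = 1. Tangency: 7/x = p_x/p_y.
So x*(p_x,p_y) = 7·p_y/p_x, independent of income; and y* = (M − 7·p_y)/p_y.
At the given prices: x* = 7·8.25/13 = 4.4423, and y* = 36.0303.
Expenditure on x: 13·4.4423 = 57.75; share = 0.1627.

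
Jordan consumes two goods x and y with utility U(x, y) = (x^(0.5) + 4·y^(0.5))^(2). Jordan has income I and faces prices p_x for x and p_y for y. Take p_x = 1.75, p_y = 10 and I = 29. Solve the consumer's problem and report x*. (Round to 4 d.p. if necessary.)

MU_x ∝ x^(-0.5), MU_y ∝ 4·y^(-0.5), so MRS = (1/4)·(y/x)^(0.5) = p_x/p_y.
Hence y/x = (4·p_x/p_y)^(1/(0.5)), i.e. raised to the 2 power.
With the ratio pinned down, the budget gives x* = I/(p_x + p_y·(y/x)) and y* = (y/x)·x*.
Numerically y/x = 0.49, so x* = 29/(1.75 + 10·0.49) = 4.3609.

x* = 4.3609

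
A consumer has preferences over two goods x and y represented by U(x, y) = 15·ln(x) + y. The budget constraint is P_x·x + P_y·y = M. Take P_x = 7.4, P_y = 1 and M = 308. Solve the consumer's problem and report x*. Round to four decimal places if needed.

MU_x = 15/x, MU_y = 1. Tangency: 15/x = P_x/P_y.
So x*(P_x,P_y) = 15·P_y/P_x, independent of income; and y* = (M − 15·P_y)/P_y.
At the given prices: x* = 15·1/7.4 = 2.027.

x* = 2.027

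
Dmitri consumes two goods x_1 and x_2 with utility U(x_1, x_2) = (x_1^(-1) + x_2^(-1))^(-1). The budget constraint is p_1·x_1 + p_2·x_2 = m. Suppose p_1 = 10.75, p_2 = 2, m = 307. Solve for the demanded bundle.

Numerically x_2/x_1 = 2.318405, so x_1* = 307/(10.75 + 2·2.318405) = 19.9522 and x_2* = 2.318405·19.9522 = 46.2572.

x_1* = 19.9522, x_2* = 46.2572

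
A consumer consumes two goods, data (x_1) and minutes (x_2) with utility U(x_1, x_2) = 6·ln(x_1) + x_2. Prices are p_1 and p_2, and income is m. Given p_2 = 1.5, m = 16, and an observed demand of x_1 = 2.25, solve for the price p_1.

p_1 = 4

Set MRS = p_1/p_2: (6/x_1)/1 = p_1/p_2.
So x_1*(p_1,p_2) = 6·p_2/p_1, independent of income; and x_2* = (m − 6·p_2)/p_2.
Set x_1* = 2.25 in the demand function and solve for p_1: p_1 = 4.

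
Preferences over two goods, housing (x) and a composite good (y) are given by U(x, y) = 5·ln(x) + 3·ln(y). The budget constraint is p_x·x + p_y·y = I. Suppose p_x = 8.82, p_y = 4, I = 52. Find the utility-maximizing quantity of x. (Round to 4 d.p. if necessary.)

x* = 3.6848

Demand: x*(p_x,p_y,I) = 0.625·I/p_x and y* = 0.375·I/p_y.
At p_x=8.82, p_y=4, I=52: x* = 0.625·52/8.82 = 3.6848.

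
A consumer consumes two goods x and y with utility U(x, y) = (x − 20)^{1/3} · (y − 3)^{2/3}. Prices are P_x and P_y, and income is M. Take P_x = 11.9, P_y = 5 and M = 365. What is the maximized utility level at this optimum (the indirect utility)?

Substituting into the budget: x* = 20 + 1/3·(M − 20·P_x − 3·P_y)/P_x, and y* = 3 + 2/3·(…)/P_y.
Discretionary income = 365 − 20·11.9 − 3·5 = 112; x* = 20 + 1/3·112/11.9 = 23.1373; y* = 3 + 2/3·112/5 = 17.9333.
Utility at the optimum: U(23.1373, 17.9333) = 8.8774.

V = 8.8774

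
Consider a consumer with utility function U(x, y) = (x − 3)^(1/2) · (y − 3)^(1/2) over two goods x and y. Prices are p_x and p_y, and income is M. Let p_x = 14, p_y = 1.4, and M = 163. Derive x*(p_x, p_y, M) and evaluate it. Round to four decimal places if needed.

This is Cobb-Douglas in (x−3, y−3): tangency gives 0.5·p_y·(y−3) = 0.5·p_x·(x−3).
Substituting into the budget: x* = 3 + 0.5·(M − 3·p_x − 3·p_y)/p_x, and y* = 3 + 0.5·(…)/p_y.
Discretionary income = 163 − 3·14 − 3·1.4 = 116.8; x* = 3 + 0.5·116.8/14 = 7.1714.

x* = 7.1714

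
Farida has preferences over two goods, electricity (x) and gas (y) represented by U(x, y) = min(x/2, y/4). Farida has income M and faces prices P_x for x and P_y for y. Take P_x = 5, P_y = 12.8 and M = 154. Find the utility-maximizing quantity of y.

Leontief preferences: the optimum is at the kink where x/2 = y/4, i.e. y = 2·x.
Budget: P_x·x + P_y·2·x = M, so (2·P_x + 4·P_y)·x = 2·M.
Demand: x*(P_x,P_y,M) = 2·M/(2·P_x + 4·P_y), y* = 4·M/(2·P_x + 4·P_y).
Here 2·5 + 4·12.8 = 61.2, giving y* = 10.0654.

y* = 10.0654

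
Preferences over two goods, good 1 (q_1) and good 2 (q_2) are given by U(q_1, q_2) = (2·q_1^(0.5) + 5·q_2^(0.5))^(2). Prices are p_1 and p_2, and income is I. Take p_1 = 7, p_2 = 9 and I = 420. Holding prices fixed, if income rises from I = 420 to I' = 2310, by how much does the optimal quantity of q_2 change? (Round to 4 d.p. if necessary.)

Δq_2* = 174.1706

MRS = MU_q_1/MU_q_2 = (2/5)·(q_2/q_1)^(0.5). Set equal to p_1/p_2.
Hence q_2/q_1 = ((5/2)·p_1/p_2)^(1/(0.5)), i.e. raised to the 2 power.
With the ratio pinned down, the budget gives q_1* = I/(p_1 + p_2·(q_2/q_1)) and q_2* = (q_2/q_1)·q_1*.
Numerically q_2/q_1 = 3.780864, so q_1* = 420/(7 + 9·3.780864) = 10.237 and q_2* = 3.780864·10.237 = 38.7046.
At I' = 2310: q_2* = 212.8752. Change: 212.8752 − 38.7046 = 174.1706.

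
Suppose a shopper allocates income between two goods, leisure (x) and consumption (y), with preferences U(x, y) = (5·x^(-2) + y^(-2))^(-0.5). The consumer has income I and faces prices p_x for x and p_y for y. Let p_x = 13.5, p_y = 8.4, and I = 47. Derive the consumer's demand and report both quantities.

x* = 2.441, y* = 1.6721

MU_x ∝ 5·x^(-3), MU_y ∝ y^(-3), so MRS = 5·(y/x)^(3) = p_x/p_y.
Solve for the ratio: y/x = [(1/5)·p_x/p_y]^(1/3).
With the ratio pinned down, the budget gives x* = I/(p_x + p_y·(y/x)) and y* = (y/x)·x*.
Numerically y/x = 0.685007, so x* = 47/(13.5 + 8.4·0.685007) = 2.441 and y* = 0.685007·2.441 = 1.6721.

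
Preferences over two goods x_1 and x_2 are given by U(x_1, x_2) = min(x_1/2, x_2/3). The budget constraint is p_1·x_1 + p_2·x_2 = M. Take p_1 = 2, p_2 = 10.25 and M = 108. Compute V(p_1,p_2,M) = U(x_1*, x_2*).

V = 3.1079

With perfect complements, no substitution: consume in ratio x_1:x_2 = 2:3.
Budget: p_1·x_1 + p_2·(3/2)·x_1 = M, so (2·p_1 + 3·p_2)·x_1 = 2·M.
Demand: x_1*(p_1,p_2,M) = 2·M/(2·p_1 + 3·p_2), x_2* = 3·M/(2·p_1 + 3·p_2).
Here 2·2 + 3·10.25 = 34.75, giving x_1* = 6.2158 and x_2* = 9.3237.
Utility at the optimum: U(6.2158, 9.3237) = 3.1079.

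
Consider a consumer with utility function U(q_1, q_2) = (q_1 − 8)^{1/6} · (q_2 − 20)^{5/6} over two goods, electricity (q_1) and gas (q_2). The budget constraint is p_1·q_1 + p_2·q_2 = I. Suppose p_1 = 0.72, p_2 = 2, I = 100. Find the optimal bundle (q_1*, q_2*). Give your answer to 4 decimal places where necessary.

q_1* = 20.5556, q_2* = 42.6

Let q_1' = q_1−8, q_2' = q_2−20. MRS = (1/5)·q_2'/q_1' = p_1/p_2.
Substituting into the budget: q_1* = 8 + 1/6·(I − 8·p_1 − 20·p_2)/p_1, and q_2* = 20 + 5/6·(…)/p_2.
Discretionary income = 100 − 8·0.72 − 20·2 = 54.24; q_1* = 8 + 1/6·54.24/0.72 = 20.5556; q_2* = 20 + 5/6·54.24/2 = 42.6.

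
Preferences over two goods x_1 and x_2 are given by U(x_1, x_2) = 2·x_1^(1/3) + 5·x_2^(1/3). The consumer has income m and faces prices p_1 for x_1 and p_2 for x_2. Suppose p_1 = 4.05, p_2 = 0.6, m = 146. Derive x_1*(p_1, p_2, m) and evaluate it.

x_1* = 3.1988

MU_x_1 ∝ 2·x_1^(-2/3), MU_x_2 ∝ 5·x_2^(-2/3), so MRS = (2/5)·(x_2/x_1)^(2/3) = p_1/p_2.
Hence x_2/x_1 = ((5/2)·p_1/p_2)^(1/(2/3)), i.e. raised to the 1.5 power.
With the ratio pinned down, the budget gives x_1* = m/(p_1 + p_2·(x_2/x_1)) and x_2* = (x_2/x_1)·x_1*.
Numerically x_2/x_1 = 69.321136, so x_1* = 146/(4.05 + 0.6·69.321136) = 3.1988.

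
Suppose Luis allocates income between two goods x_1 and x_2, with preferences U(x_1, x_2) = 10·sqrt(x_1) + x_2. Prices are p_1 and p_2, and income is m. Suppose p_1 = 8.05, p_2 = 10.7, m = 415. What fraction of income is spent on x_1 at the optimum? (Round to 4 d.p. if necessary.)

share on x_1 = 0.8568

MU_x_1 = 5/√x_1, MU_x_2 = 1. Tangency: 5/√x_1 = p_1/p_2.
Solve: √x_1 = 5·p_2/p_1, so x_1*(p_1,p_2) = (5·p_2/p_1)², and x_2* = (m − p_1·x_1*)/p_2.
Plugging in: x_1* = (5·10.7/8.05)² = 44.1688, x_2* = 5.5552.
Expenditure on x_1: 8.05·44.1688 = 355.559; share = 0.8568.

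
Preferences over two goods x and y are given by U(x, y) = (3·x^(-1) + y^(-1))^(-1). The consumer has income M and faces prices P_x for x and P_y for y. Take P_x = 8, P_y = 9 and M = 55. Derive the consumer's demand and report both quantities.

MU_x ∝ 3·x^(-2), MU_y ∝ y^(-2), so MRS = 3·(y/x)^(2) = P_x/P_y.
Hence y/x = ((1/3)·P_x/P_y)^(1/(2)), i.e. raised to the 0.5 power.
Substitute y = (y/x)·x into the budget: x* = M/(P_x + P_y·(y/x)).
Numerically y/x = 0.544331, so x* = 55/(8 + 9·0.544331) = 4.2639 and y* = 0.544331·4.2639 = 2.321.

x* = 4.2639, y* = 2.321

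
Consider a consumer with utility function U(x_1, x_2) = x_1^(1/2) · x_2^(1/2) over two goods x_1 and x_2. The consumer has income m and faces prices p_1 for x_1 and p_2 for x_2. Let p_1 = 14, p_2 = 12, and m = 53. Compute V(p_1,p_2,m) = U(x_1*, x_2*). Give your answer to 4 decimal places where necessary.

Tangency: MRS = x_2/x_1 = p_1/p_2.
Rearranging, p_2·x_2 = p_1·x_1. Substituting into the budget gives p_1·x_1·(1 + 1) = m.
Demand: x_1*(p_1,p_2,m) = 0.5·m/p_1 and x_2* = 0.5·m/p_2.
At p_1=14, p_2=12, m=53: x_1* = 0.5·53/14 = 1.8929, x_2* = 2.2083.
Utility at the optimum: U(1.8929, 2.2083) = 2.0445.

V = 2.0445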